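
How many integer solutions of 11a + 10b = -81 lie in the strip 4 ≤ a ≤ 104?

gcd(11, 10) = 1.
By Bézout, 11*(1) + 10*(-1) = 1.
Particular solution: (9, -18).
General solution: a = 9 + 10t, b = -18 - 11t for integer t.
4 ≤ 9 + 10t ≤ 104 gives t ∈ [0, 9], which is 10 values.

10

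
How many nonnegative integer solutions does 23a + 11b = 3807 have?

15

gcd(23, 11) = 1  (23 = 2·11 + 1, 11 = 11·1).
Back-substituting, 23·(1) + 11·(-2) = 1.
Scale by 3807: one solution is (3807, -7614). Reduce a mod 11: (1, 344).
General: a = 1 + 11t, b = 344 - 23t.
a ≥ 0 ⇒ t ≥ 0; b ≥ 0 ⇒ t ≤ 14. So t ∈ [0, 14]: 15 solutions.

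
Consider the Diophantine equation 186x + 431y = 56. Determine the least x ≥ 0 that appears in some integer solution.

gcd(431, 186):
  431 = 2×186 + 59
  186 = 3×59 + 9
  59 = 6×9 + 5
  9 = 1×5 + 4
  5 = 1×4 + 1
  4 = 4×1
so gcd(431, 186) = 1.
1 divides 56, so solutions exist.
Back-substitute for Bézout coefficients:
  1 = 5 - 1×4
  ... = 186×(-95) + 431×(41)
Scale by 56/1 = 56: (x₀, y₀) = (-5320, 2296).
General solution: x = -5320 + 431t, y = 2296 - 186t for integer t.
x ≥ 0: smallest is -5320 mod 431 = 283 (at t = 13), with y = -122.

283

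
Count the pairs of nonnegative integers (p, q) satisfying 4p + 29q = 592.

6

gcd(29, 4):
  29 = 7×4 + 1
  4 = 4×1
so gcd(29, 4) = 1.
Back-substitute for Bézout coefficients:
  1 = 29 - 7×4
  ... = 4×(-7) + 29×(1)
Scale by 592: one solution is (-4144, 592). Reduce p mod 29: (3, 20).
General: p = 3 + 29t, q = 20 - 4t.
p ≥ 0 ⇒ t ≥ 0; q ≥ 0 ⇒ t ≤ 5. So t ∈ [0, 5]: 6 solutions.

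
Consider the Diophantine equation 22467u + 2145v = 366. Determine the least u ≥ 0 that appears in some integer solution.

148

gcd(22467, 2145):
  22467 = 10*2145 + 1017
  2145 = 2*1017 + 111
  1017 = 9*111 + 18
  111 = 6*18 + 3
  18 = 6*3
so gcd(22467, 2145) = 3.
3 divides 366, so solutions exist.
Back-substitute for Bézout coefficients:
  3 = 111 - 6*18
  ... = 22467*(-116) + 2145*(1215)
Scale by 366/3 = 122: (u₀, v₀) = (-14152, 148230).
General solution: u = -14152 + 715t, v = 148230 - 7489t for integer t.
u ≥ 0: smallest is -14152 mod 715 = 148 (at t = 20), with v = -1550.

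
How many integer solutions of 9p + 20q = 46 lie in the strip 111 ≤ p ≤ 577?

gcd(20, 9) = 1  (20 = 2*9 + 2, 9 = 4*2 + 1, 2 = 2*1).
Back-substituting, 9*(9) + 20*(-4) = 1.
Scale by 46: particular solution (414, -184); reduce p mod 20: (14, -4).
General solution: p = 14 + 20t, q = -4 - 9t for integer t.
111 ≤ 14 + 20t ≤ 577 gives t ∈ [5, 28], which is 24 values.

24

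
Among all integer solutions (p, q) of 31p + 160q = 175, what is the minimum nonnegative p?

145

gcd(160, 31) = 1  (160 = 5×31 + 5, 31 = 6×5 + 1, 5 = 5×1).
1 divides 175, so solutions exist.
Back-substituting, 31×(31) + 160×(-6) = 1.
Scale by 175/1 = 175: (p₀, q₀) = (5425, -1050).
General solution: p = 5425 + 160t, q = -1050 - 31t for integer t.
p ≥ 0: smallest is 5425 mod 160 = 145 (at t = -33), with q = -27.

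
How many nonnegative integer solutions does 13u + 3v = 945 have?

25

gcd(13, 3) = 1.
By Bézout, 13×(1) + 3×(-4) = 1.
One solution: (0, 315).
General: u = 0 + 3t, v = 315 - 13t.
u ≥ 0 ⇒ t ≥ 0; v ≥ 0 ⇒ t ≤ 24. So t ∈ [0, 24]: 25 solutions.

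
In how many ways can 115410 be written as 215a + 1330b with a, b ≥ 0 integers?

2

gcd(1330, 215) = 5.
By Bézout, 215×(99) + 1330×(-16) = 5.
One solution: (178, 58).
General: a = 178 + 266t, b = 58 - 43t.
a ≥ 0 ⇒ t ≥ 0; b ≥ 0 ⇒ t ≤ 1. So t ∈ [0, 1]: 2 solutions.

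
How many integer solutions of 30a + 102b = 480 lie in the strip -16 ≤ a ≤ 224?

gcd(102, 30):
  102 = 3*30 + 12
  30 = 2*12 + 6
  12 = 2*6
so gcd(102, 30) = 6.
Back-substitute for Bézout coefficients:
  6 = 30 - 2*12
  ... = 30*(7) + 102*(-2)
Scale by 80: particular solution (560, -160); reduce a mod 17: (16, 0).
General solution: a = 16 + 17t, b = 0 - 5t for integer t.
-16 ≤ 16 + 17t ≤ 224 gives t ∈ [-1, 12], which is 14 values.

14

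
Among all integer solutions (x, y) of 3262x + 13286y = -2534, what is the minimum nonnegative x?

gcd(13286, 3262):
  13286 = 4×3262 + 238
  3262 = 13×238 + 168
  238 = 1×168 + 70
  168 = 2×70 + 28
  70 = 2×28 + 14
  28 = 2×14
so gcd(13286, 3262) = 14.
14 divides -2534, so solutions exist.
Back-substitute for Bézout coefficients:
  14 = 70 - 2×28
  ... = 3262×(-391) + 13286×(96)
Scale by -2534/14 = -181: (x₀, y₀) = (70771, -17376).
General solution: x = 70771 + 949t, y = -17376 - 233t for integer t.
x ≥ 0: smallest is 70771 mod 949 = 545 (at t = -74), with y = -134.

545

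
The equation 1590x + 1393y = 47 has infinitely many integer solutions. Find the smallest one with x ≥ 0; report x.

gcd(1590, 1393):
  1590 = 1*1393 + 197
  1393 = 7*197 + 14
  197 = 14*14 + 1
  14 = 14*1
so gcd(1590, 1393) = 1.
1 divides 47, so solutions exist.
Back-substitute for Bézout coefficients:
  1 = 197 - 14*14
  ... = 1590*(99) + 1393*(-113)
Scale by 47/1 = 47: (x₀, y₀) = (4653, -5311).
General solution: x = 4653 + 1393t, y = -5311 - 1590t for integer t.
x ≥ 0: smallest is 4653 mod 1393 = 474 (at t = -3), with y = -541.

474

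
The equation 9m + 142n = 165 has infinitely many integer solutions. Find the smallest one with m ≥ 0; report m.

gcd(142, 9):
  142 = 15*9 + 7
  9 = 1*7 + 2
  7 = 3*2 + 1
  2 = 2*1
so gcd(142, 9) = 1.
1 divides 165, so solutions exist.
Back-substitute for Bézout coefficients:
  1 = 7 - 3*2
  ... = 9*(-63) + 142*(4)
Scale by 165/1 = 165: (m₀, n₀) = (-10395, 660).
General solution: m = -10395 + 142t, n = 660 - 9t for integer t.
m ≥ 0: smallest is -10395 mod 142 = 113 (at t = 74), with n = -6.

113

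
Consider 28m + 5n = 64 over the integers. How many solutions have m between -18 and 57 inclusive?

15

gcd(28, 5) = 1  (28 = 5×5 + 3, 5 = 1×3 + 2, 3 = 1×2 + 1, 2 = 2×1).
Back-substituting, 28×(2) + 5×(-11) = 1.
Scale by 64: particular solution (128, -704); reduce m mod 5: (3, -4).
General solution: m = 3 + 5t, n = -4 - 28t for integer t.
-18 ≤ 3 + 5t ≤ 57 gives t ∈ [-4, 10], which is 15 values.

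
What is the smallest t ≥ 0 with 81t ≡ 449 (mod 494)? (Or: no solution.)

219

gcd(494, 81) = 1.
1 divides 449, so solutions exist.
By Bézout, 81×(61) + 494×(-10) = 1.
So 81×(61) ≡ 1 (mod 494); multiply by 449: t ≡ 27389 (mod 494).
Smallest nonnegative: t = 27389 mod 494 = 219.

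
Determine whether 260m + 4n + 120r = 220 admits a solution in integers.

gcd(260, 4) = 4  (260 = 65*4).
gcd(4, 120) = 4.
4 divides 220, so integer solutions exist.

yes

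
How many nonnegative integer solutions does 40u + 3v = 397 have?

3

gcd(40, 3):
  40 = 13*3 + 1
  3 = 3*1
so gcd(40, 3) = 1.
Back-substitute for Bézout coefficients:
  1 = 40 - 13*3
  ... = 40*(1) + 3*(-13)
Scale by 397: one solution is (397, -5161). Reduce u mod 3: (1, 119).
General: u = 1 + 3t, v = 119 - 40t.
u ≥ 0 ⇒ t ≥ 0; v ≥ 0 ⇒ t ≤ 2. So t ∈ [0, 2]: 3 solutions.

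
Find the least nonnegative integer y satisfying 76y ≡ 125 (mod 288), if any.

no solution

gcd(288, 76) = 4.
4 does not divide 125, so the congruence has no solution.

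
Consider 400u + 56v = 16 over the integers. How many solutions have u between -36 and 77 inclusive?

16

gcd(400, 56):
  400 = 7×56 + 8
  56 = 7×8
so gcd(400, 56) = 8.
Back-substitute for Bézout coefficients:
  8 = 400 - 7×56
  ... = 400×(1) + 56×(-7)
Scale by 2: particular solution (2, -14); reduce u mod 7: (2, -14).
General solution: u = 2 + 7t, v = -14 - 50t for integer t.
-36 ≤ 2 + 7t ≤ 77 gives t ∈ [-5, 10], which is 16 values.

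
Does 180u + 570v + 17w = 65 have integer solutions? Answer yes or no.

gcd(570, 180) = 30  (570 = 3·180 + 30, 180 = 6·30).
gcd(30, 17) = 1.
1 divides 65, so integer solutions exist.

yes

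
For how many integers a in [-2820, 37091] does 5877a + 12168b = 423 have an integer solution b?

29

gcd(12168, 5877) = 9.
By Bézout, 5877×(-147) + 12168×(71) = 9.
Particular solution: (1203, -581).
General solution: a = 1203 + 1352t, b = -581 - 653t for integer t.
-2820 ≤ 1203 + 1352t ≤ 37091 gives t ∈ [-2, 26], which is 29 values.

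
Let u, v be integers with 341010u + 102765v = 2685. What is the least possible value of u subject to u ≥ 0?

gcd(341010, 102765):
  341010 = 3*102765 + 32715
  102765 = 3*32715 + 4620
  32715 = 7*4620 + 375
  4620 = 12*375 + 120
  375 = 3*120 + 15
  120 = 8*15
so gcd(341010, 102765) = 15.
15 divides 2685, so solutions exist.
Back-substitute for Bézout coefficients:
  15 = 375 - 3*120
  ... = 341010*(823) + 102765*(-2731)
Scale by 2685/15 = 179: (u₀, v₀) = (147317, -488849).
General solution: u = 147317 + 6851t, v = -488849 - 22734t for integer t.
u ≥ 0: smallest is 147317 mod 6851 = 3446 (at t = -21), with v = -11435.

3446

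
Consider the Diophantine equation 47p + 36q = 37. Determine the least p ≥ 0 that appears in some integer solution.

23

gcd(47, 36):
  47 = 1*36 + 11
  36 = 3*11 + 3
  11 = 3*3 + 2
  3 = 1*2 + 1
  2 = 2*1
so gcd(47, 36) = 1.
1 divides 37, so solutions exist.
Back-substitute for Bézout coefficients:
  1 = 3 - 1*2
  ... = 47*(-13) + 36*(17)
Scale by 37/1 = 37: (p₀, q₀) = (-481, 629).
General solution: p = -481 + 36t, q = 629 - 47t for integer t.
p ≥ 0: smallest is -481 mod 36 = 23 (at t = 14), with q = -29.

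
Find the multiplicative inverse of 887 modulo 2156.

gcd(2156, 887) = 1  (2156 = 2*887 + 382, 887 = 2*382 + 123, 382 = 3*123 + 13, 123 = 9*13 + 6, 13 = 2*6 + 1, 6 = 6*1).
Back-substituting, 887*(-333) + 2156*(137) = 1.
So 887*-333 ≡ 1 (mod 2156), and -333 mod 2156 = 1823.

1823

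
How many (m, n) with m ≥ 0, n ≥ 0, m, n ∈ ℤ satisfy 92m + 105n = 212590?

22

gcd(105, 92) = 1  (105 = 1×92 + 13, 92 = 7×13 + 1, 13 = 13×1).
Back-substituting, 92×(8) + 105×(-7) = 1.
Scale by 212590: one solution is (1700720, -1488130). Reduce m mod 105: (35, 1994).
General: m = 35 + 105t, n = 1994 - 92t.
m ≥ 0 ⇒ t ≥ 0; n ≥ 0 ⇒ t ≤ 21. So t ∈ [0, 21]: 22 solutions.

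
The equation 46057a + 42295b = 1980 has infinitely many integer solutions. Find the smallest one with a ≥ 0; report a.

810

gcd(46057, 42295):
  46057 = 1×42295 + 3762
  42295 = 11×3762 + 913
  3762 = 4×913 + 110
  913 = 8×110 + 33
  110 = 3×33 + 11
  33 = 3×11
so gcd(46057, 42295) = 11.
11 divides 1980, so solutions exist.
Back-substitute for Bézout coefficients:
  11 = 110 - 3×33
  ... = 46057×(1158) + 42295×(-1261)
Scale by 1980/11 = 180: (a₀, b₀) = (208440, -226980).
General solution: a = 208440 + 3845t, b = -226980 - 4187t for integer t.
a ≥ 0: smallest is 208440 mod 3845 = 810 (at t = -54), with b = -882.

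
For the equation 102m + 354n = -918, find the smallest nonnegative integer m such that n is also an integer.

50

gcd(354, 102) = 6  (354 = 3×102 + 48, 102 = 2×48 + 6, 48 = 8×6).
6 divides -918, so solutions exist.
Back-substituting, 102×(7) + 354×(-2) = 6.
Scale by -918/6 = -153: (m₀, n₀) = (-1071, 306).
General solution: m = -1071 + 59t, n = 306 - 17t for integer t.
m ≥ 0: smallest is -1071 mod 59 = 50 (at t = 19), with n = -17.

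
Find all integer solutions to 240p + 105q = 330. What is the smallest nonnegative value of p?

4

gcd(240, 105):
  240 = 2*105 + 30
  105 = 3*30 + 15
  30 = 2*15
so gcd(240, 105) = 15.
15 divides 330, so solutions exist.
Back-substitute for Bézout coefficients:
  15 = 105 - 3*30
  ... = 240*(-3) + 105*(7)
Scale by 330/15 = 22: (p₀, q₀) = (-66, 154).
General solution: p = -66 + 7t, q = 154 - 16t for integer t.
p ≥ 0: smallest is -66 mod 7 = 4 (at t = 10), with q = -6.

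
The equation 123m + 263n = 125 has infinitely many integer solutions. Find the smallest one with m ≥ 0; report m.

140

gcd(263, 123) = 1.
1 divides 125, so solutions exist.
By Bézout, 123×(-62) + 263×(29) = 1.
Scale by 125/1 = 125: (m₀, n₀) = (-7750, 3625).
General solution: m = -7750 + 263t, n = 3625 - 123t for integer t.
m ≥ 0: smallest is -7750 mod 263 = 140 (at t = 30), with n = -65.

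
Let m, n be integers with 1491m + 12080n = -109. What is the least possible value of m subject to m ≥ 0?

721

gcd(12080, 1491):
  12080 = 8×1491 + 152
  1491 = 9×152 + 123
  152 = 1×123 + 29
  123 = 4×29 + 7
  29 = 4×7 + 1
  7 = 7×1
so gcd(12080, 1491) = 1.
1 divides -109, so solutions exist.
Back-substitute for Bézout coefficients:
  1 = 29 - 4×7
  ... = 1491×(-1669) + 12080×(206)
Scale by -109/1 = -109: (m₀, n₀) = (181921, -22454).
General solution: m = 181921 + 12080t, n = -22454 - 1491t for integer t.
m ≥ 0: smallest is 181921 mod 12080 = 721 (at t = -15), with n = -89.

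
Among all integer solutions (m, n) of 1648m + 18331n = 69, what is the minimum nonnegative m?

7130

gcd(18331, 1648):
  18331 = 11*1648 + 203
  1648 = 8*203 + 24
  203 = 8*24 + 11
  24 = 2*11 + 2
  11 = 5*2 + 1
  2 = 2*1
so gcd(18331, 1648) = 1.
1 divides 69, so solutions exist.
Back-substitute for Bézout coefficients:
  1 = 11 - 5*2
  ... = 1648*(-8398) + 18331*(755)
Scale by 69/1 = 69: (m₀, n₀) = (-579462, 52095).
General solution: m = -579462 + 18331t, n = 52095 - 1648t for integer t.
m ≥ 0: smallest is -579462 mod 18331 = 7130 (at t = 32), with n = -641.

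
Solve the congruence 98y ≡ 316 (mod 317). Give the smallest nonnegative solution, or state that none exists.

262

gcd(317, 98) = 1.
1 divides 316, so solutions exist.
By Bézout, 98×(55) + 317×(-17) = 1.
So 98×(55) ≡ 1 (mod 317); multiply by 316: y ≡ 17380 (mod 317).
Smallest nonnegative: y = 17380 mod 317 = 262.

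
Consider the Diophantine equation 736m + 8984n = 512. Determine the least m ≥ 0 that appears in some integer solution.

196

gcd(8984, 736):
  8984 = 12×736 + 152
  736 = 4×152 + 128
  152 = 1×128 + 24
  128 = 5×24 + 8
  24 = 3×8
so gcd(8984, 736) = 8.
8 divides 512, so solutions exist.
Back-substitute for Bézout coefficients:
  8 = 128 - 5×24
  ... = 736×(354) + 8984×(-29)
Scale by 512/8 = 64: (m₀, n₀) = (22656, -1856).
General solution: m = 22656 + 1123t, n = -1856 - 92t for integer t.
m ≥ 0: smallest is 22656 mod 1123 = 196 (at t = -20), with n = -16.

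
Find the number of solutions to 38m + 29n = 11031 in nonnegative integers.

10

gcd(38, 29) = 1.
By Bézout, 38*(13) + 29*(-17) = 1.
One solution: (27, 345).
General: m = 27 + 29t, n = 345 - 38t.
m ≥ 0 ⇒ t ≥ 0; n ≥ 0 ⇒ t ≤ 9. So t ∈ [0, 9]: 10 solutions.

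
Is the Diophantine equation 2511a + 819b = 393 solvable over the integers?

no

gcd(2511, 819) = 9.
9 does not divide 393 (remainder 6), so no integer solutions.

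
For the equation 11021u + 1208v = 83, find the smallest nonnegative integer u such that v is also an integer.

487

gcd(11021, 1208):
  11021 = 9×1208 + 149
  1208 = 8×149 + 16
  149 = 9×16 + 5
  16 = 3×5 + 1
  5 = 5×1
so gcd(11021, 1208) = 1.
1 divides 83, so solutions exist.
Back-substitute for Bézout coefficients:
  1 = 16 - 3×5
  ... = 11021×(-227) + 1208×(2071)
Scale by 83/1 = 83: (u₀, v₀) = (-18841, 171893).
General solution: u = -18841 + 1208t, v = 171893 - 11021t for integer t.
u ≥ 0: smallest is -18841 mod 1208 = 487 (at t = 16), with v = -4443.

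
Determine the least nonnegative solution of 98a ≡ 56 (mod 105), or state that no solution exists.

7

gcd(105, 98):
  105 = 1*98 + 7
  98 = 14*7
so gcd(105, 98) = 7.
7 divides 56, so solutions exist.
Back-substitute for Bézout coefficients:
  7 = 105 - 1*98
  ... = 98*(-1) + 105*(1)
So 98*(-1) ≡ 7 (mod 105); multiply by 8: a ≡ -8 (mod 15).
Smallest nonnegative: a = -8 mod 15 = 7.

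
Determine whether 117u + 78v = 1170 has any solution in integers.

gcd(117, 78) = 39.
39 divides 1170, so integer solutions exist.

yes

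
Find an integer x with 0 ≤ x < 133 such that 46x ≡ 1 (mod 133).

107

gcd(133, 46) = 1.
By Bézout, 46×(-26) + 133×(9) = 1.
So 46×-26 ≡ 1 (mod 133), and -26 mod 133 = 107.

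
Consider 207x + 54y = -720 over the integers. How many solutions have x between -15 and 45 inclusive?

gcd(207, 54) = 9  (207 = 3*54 + 45, 54 = 1*45 + 9, 45 = 5*9).
Back-substituting, 207*(-1) + 54*(4) = 9.
Scale by -80: particular solution (80, -320); reduce x mod 6: (2, -21).
General solution: x = 2 + 6t, y = -21 - 23t for integer t.
-15 ≤ 2 + 6t ≤ 45 gives t ∈ [-2, 7], which is 10 values.

10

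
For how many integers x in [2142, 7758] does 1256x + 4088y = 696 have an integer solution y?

11

gcd(4088, 1256) = 8  (4088 = 3*1256 + 320, 1256 = 3*320 + 296, 320 = 1*296 + 24, 296 = 12*24 + 8, 24 = 3*8).
Back-substituting, 1256*(166) + 4088*(-51) = 8.
Scale by 87: particular solution (14442, -4437); reduce x mod 511: (134, -41).
General solution: x = 134 + 511t, y = -41 - 157t for integer t.
2142 ≤ 134 + 511t ≤ 7758 gives t ∈ [4, 14], which is 11 values.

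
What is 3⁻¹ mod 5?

2

gcd(5, 3) = 1.
By Bézout, 3×(2) + 5×(-1) = 1.
So 3×2 ≡ 1 (mod 5), and 2 mod 5 = 2.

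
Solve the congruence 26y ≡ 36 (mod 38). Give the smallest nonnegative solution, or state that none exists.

16

gcd(38, 26) = 2.
2 divides 36, so solutions exist.
By Bézout, 26×(3) + 38×(-2) = 2.
So 26×(3) ≡ 2 (mod 38); multiply by 18: y ≡ 54 (mod 19).
Smallest nonnegative: y = 54 mod 19 = 16.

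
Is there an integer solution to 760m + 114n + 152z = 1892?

no

gcd(760, 114) = 38.
gcd(38, 152) = 38.
38 does not divide 1892 (remainder 30), so no integer solutions.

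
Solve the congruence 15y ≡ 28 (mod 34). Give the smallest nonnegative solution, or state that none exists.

gcd(34, 15) = 1  (34 = 2×15 + 4, 15 = 3×4 + 3, 4 = 1×3 + 1, 3 = 3×1).
1 divides 28, so solutions exist.
Back-substituting, 15×(-9) + 34×(4) = 1.
So 15×(-9) ≡ 1 (mod 34); multiply by 28: y ≡ -252 (mod 34).
Smallest nonnegative: y = -252 mod 34 = 20.

20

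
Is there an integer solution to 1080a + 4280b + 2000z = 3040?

gcd(4280, 1080) = 40  (4280 = 3×1080 + 1040, 1080 = 1×1040 + 40, 1040 = 26×40).
gcd(40, 2000) = 40.
40 divides 3040, so integer solutions exist.

yes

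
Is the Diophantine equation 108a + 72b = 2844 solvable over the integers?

yes

gcd(108, 72) = 36  (108 = 1*72 + 36, 72 = 2*36).
36 divides 2844, so integer solutions exist.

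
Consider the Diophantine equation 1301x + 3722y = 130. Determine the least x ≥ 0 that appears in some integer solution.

1894

gcd(3722, 1301) = 1.
1 divides 130, so solutions exist.
By Bézout, 1301*(-329) + 3722*(115) = 1.
Scale by 130/1 = 130: (x₀, y₀) = (-42770, 14950).
General solution: x = -42770 + 3722t, y = 14950 - 1301t for integer t.
x ≥ 0: smallest is -42770 mod 3722 = 1894 (at t = 12), with y = -662.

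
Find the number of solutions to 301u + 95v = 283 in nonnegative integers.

0

gcd(301, 95) = 1.
By Bézout, 301·(6) + 95·(-19) = 1.
One solution: (83, -260).
General: u = 83 + 95t, v = -260 - 301t.
u ≥ 0 ⇒ t ≥ 0; v ≥ 0 ⇒ t ≤ -1. So t ∈ [0, -1]: 0 solutions.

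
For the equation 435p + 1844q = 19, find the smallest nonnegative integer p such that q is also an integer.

17

gcd(1844, 435):
  1844 = 4×435 + 104
  435 = 4×104 + 19
  104 = 5×19 + 9
  19 = 2×9 + 1
  9 = 9×1
so gcd(1844, 435) = 1.
1 divides 19, so solutions exist.
Back-substitute for Bézout coefficients:
  1 = 19 - 2×9
  ... = 435×(195) + 1844×(-46)
Scale by 19/1 = 19: (p₀, q₀) = (3705, -874).
General solution: p = 3705 + 1844t, q = -874 - 435t for integer t.
p ≥ 0: smallest is 3705 mod 1844 = 17 (at t = -2), with q = -4.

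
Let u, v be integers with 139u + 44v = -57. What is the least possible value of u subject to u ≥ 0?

gcd(139, 44) = 1.
1 divides -57, so solutions exist.
By Bézout, 139*(19) + 44*(-60) = 1.
Scale by -57/1 = -57: (u₀, v₀) = (-1083, 3420).
General solution: u = -1083 + 44t, v = 3420 - 139t for integer t.
u ≥ 0: smallest is -1083 mod 44 = 17 (at t = 25), with v = -55.

17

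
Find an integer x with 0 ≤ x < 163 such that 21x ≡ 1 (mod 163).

132

gcd(163, 21) = 1  (163 = 7·21 + 16, 21 = 1·16 + 5, 16 = 3·5 + 1, 5 = 5·1).
Back-substituting, 21·(-31) + 163·(4) = 1.
So 21·-31 ≡ 1 (mod 163), and -31 mod 163 = 132.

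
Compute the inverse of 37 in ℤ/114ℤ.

gcd(114, 37) = 1  (114 = 3·37 + 3, 37 = 12·3 + 1, 3 = 3·1).
Back-substituting, 37·(37) + 114·(-12) = 1.
So 37·37 ≡ 1 (mod 114), and 37 mod 114 = 37.

37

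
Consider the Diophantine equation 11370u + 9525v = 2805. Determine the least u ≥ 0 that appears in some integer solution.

gcd(11370, 9525) = 15  (11370 = 1*9525 + 1845, 9525 = 5*1845 + 300, 1845 = 6*300 + 45, 300 = 6*45 + 30, 45 = 1*30 + 15, 30 = 2*15).
15 divides 2805, so solutions exist.
Back-substituting, 11370*(222) + 9525*(-265) = 15.
Scale by 2805/15 = 187: (u₀, v₀) = (41514, -49555).
General solution: u = 41514 + 635t, v = -49555 - 758t for integer t.
u ≥ 0: smallest is 41514 mod 635 = 239 (at t = -65), with v = -285.

239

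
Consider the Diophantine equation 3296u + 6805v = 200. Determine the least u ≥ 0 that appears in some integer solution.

gcd(6805, 3296) = 1.
1 divides 200, so solutions exist.
By Bézout, 3296·(-3099) + 6805·(1501) = 1.
Scale by 200/1 = 200: (u₀, v₀) = (-619800, 300200).
General solution: u = -619800 + 6805t, v = 300200 - 3296t for integer t.
u ≥ 0: smallest is -619800 mod 6805 = 6260 (at t = 92), with v = -3032.

6260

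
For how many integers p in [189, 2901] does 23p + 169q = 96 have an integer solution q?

16

gcd(169, 23) = 1.
By Bézout, 23·(-22) + 169·(3) = 1.
Particular solution: (85, -11).
General solution: p = 85 + 169t, q = -11 - 23t for integer t.
189 ≤ 85 + 169t ≤ 2901 gives t ∈ [1, 16], which is 16 values.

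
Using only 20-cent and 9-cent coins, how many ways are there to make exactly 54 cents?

1

Need nonnegative integers with 20j + 9k = 54.
gcd(20, 9) = 1, and 20·(-4) + 9·(9) = 1.
So (j₀, k₀) = (-216, 486); general j = -216 + 9t, k = 486 - 20t.
j ≥ 0 ⇒ t ≥ 24; k ≥ 0 ⇒ t ≤ 24. That's 1 value of t.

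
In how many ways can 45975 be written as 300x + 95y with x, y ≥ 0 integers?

8

gcd(300, 95):
  300 = 3*95 + 15
  95 = 6*15 + 5
  15 = 3*5
so gcd(300, 95) = 5.
Back-substitute for Bézout coefficients:
  5 = 95 - 6*15
  ... = 300*(-6) + 95*(19)
Scale by 9195: one solution is (-55170, 174705). Reduce x mod 19: (6, 465).
General: x = 6 + 19t, y = 465 - 60t.
x ≥ 0 ⇒ t ≥ 0; y ≥ 0 ⇒ t ≤ 7. So t ∈ [0, 7]: 8 solutions.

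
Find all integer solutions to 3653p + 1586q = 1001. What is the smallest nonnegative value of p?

gcd(3653, 1586):
  3653 = 2·1586 + 481
  1586 = 3·481 + 143
  481 = 3·143 + 52
  143 = 2·52 + 39
  52 = 1·39 + 13
  39 = 3·13
so gcd(3653, 1586) = 13.
13 divides 1001, so solutions exist.
Back-substitute for Bézout coefficients:
  13 = 52 - 1·39
  ... = 3653·(33) + 1586·(-76)
Scale by 1001/13 = 77: (p₀, q₀) = (2541, -5852).
General solution: p = 2541 + 122t, q = -5852 - 281t for integer t.
p ≥ 0: smallest is 2541 mod 122 = 101 (at t = -20), with q = -232.

101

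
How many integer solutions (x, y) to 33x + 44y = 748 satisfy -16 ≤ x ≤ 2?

gcd(44, 33) = 11  (44 = 1*33 + 11, 33 = 3*11).
Back-substituting, 33*(-1) + 44*(1) = 11.
Scale by 68: particular solution (-68, 68); reduce x mod 4: (0, 17).
General solution: x = 0 + 4t, y = 17 - 3t for integer t.
-16 ≤ 0 + 4t ≤ 2 gives t ∈ [-4, 0], which is 5 values.

5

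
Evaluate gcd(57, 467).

gcd(467, 57):
  467 = 8×57 + 11
  57 = 5×11 + 2
  11 = 5×2 + 1
  2 = 2×1
so gcd(467, 57) = 1.

1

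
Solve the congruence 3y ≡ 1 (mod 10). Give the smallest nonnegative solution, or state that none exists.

gcd(10, 3):
  10 = 3*3 + 1
  3 = 3*1
so gcd(10, 3) = 1.
1 divides 1, so solutions exist.
Back-substitute for Bézout coefficients:
  1 = 10 - 3*3
  ... = 3*(-3) + 10*(1)
So 3*(-3) ≡ 1 (mod 10); multiply by 1: y ≡ -3 (mod 10).
Smallest nonnegative: y = -3 mod 10 = 7.

7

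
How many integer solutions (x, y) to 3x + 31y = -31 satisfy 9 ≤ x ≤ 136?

gcd(31, 3):
  31 = 10*3 + 1
  3 = 3*1
so gcd(31, 3) = 1.
Back-substitute for Bézout coefficients:
  1 = 31 - 10*3
  ... = 3*(-10) + 31*(1)
Scale by -31: particular solution (310, -31); reduce x mod 31: (0, -1).
General solution: x = 0 + 31t, y = -1 - 3t for integer t.
9 ≤ 0 + 31t ≤ 136 gives t ∈ [1, 4], which is 4 values.

4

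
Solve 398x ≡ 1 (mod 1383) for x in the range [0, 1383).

761

gcd(1383, 398):
  1383 = 3×398 + 189
  398 = 2×189 + 20
  189 = 9×20 + 9
  20 = 2×9 + 2
  9 = 4×2 + 1
  2 = 2×1
so gcd(1383, 398) = 1.
Back-substitute for Bézout coefficients:
  1 = 9 - 4×2
  ... = 398×(-622) + 1383×(179)
So 398×-622 ≡ 1 (mod 1383), and -622 mod 1383 = 761.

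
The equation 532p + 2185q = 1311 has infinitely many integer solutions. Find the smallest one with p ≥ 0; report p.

23

gcd(2185, 532):
  2185 = 4·532 + 57
  532 = 9·57 + 19
  57 = 3·19
so gcd(2185, 532) = 19.
19 divides 1311, so solutions exist.
Back-substitute for Bézout coefficients:
  19 = 532 - 9·57
  ... = 532·(37) + 2185·(-9)
Scale by 1311/19 = 69: (p₀, q₀) = (2553, -621).
General solution: p = 2553 + 115t, q = -621 - 28t for integer t.
p ≥ 0: smallest is 2553 mod 115 = 23 (at t = -22), with q = -5.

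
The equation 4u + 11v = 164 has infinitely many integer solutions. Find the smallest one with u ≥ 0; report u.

gcd(11, 4) = 1.
1 divides 164, so solutions exist.
By Bézout, 4×(3) + 11×(-1) = 1.
Scale by 164/1 = 164: (u₀, v₀) = (492, -164).
General solution: u = 492 + 11t, v = -164 - 4t for integer t.
u ≥ 0: smallest is 492 mod 11 = 8 (at t = -44), with v = 12.

8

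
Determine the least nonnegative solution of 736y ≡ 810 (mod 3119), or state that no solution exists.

1942

gcd(3119, 736):
  3119 = 4*736 + 175
  736 = 4*175 + 36
  175 = 4*36 + 31
  36 = 1*31 + 5
  31 = 6*5 + 1
  5 = 5*1
so gcd(3119, 736) = 1.
1 divides 810, so solutions exist.
Back-substitute for Bézout coefficients:
  1 = 31 - 6*5
  ... = 736*(-606) + 3119*(143)
So 736*(-606) ≡ 1 (mod 3119); multiply by 810: y ≡ -490860 (mod 3119).
Smallest nonnegative: y = -490860 mod 3119 = 1942.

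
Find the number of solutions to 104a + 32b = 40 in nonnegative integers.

gcd(104, 32) = 8.
By Bézout, 104×(1) + 32×(-3) = 8.
One solution: (1, -2).
General: a = 1 + 4t, b = -2 - 13t.
a ≥ 0 ⇒ t ≥ 0; b ≥ 0 ⇒ t ≤ -1. So t ∈ [0, -1]: 0 solutions.

0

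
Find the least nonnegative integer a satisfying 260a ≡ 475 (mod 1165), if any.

78

gcd(1165, 260) = 5  (1165 = 4×260 + 125, 260 = 2×125 + 10, 125 = 12×10 + 5, 10 = 2×5).
5 divides 475, so solutions exist.
Back-substituting, 260×(-112) + 1165×(25) = 5.
So 260×(-112) ≡ 5 (mod 1165); multiply by 95: a ≡ -10640 (mod 233).
Smallest nonnegative: a = -10640 mod 233 = 78.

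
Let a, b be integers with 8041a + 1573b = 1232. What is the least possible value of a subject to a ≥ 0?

gcd(8041, 1573):
  8041 = 5*1573 + 176
  1573 = 8*176 + 165
  176 = 1*165 + 11
  165 = 15*11
so gcd(8041, 1573) = 11.
11 divides 1232, so solutions exist.
Back-substitute for Bézout coefficients:
  11 = 176 - 1*165
  ... = 8041*(9) + 1573*(-46)
Scale by 1232/11 = 112: (a₀, b₀) = (1008, -5152).
General solution: a = 1008 + 143t, b = -5152 - 731t for integer t.
a ≥ 0: smallest is 1008 mod 143 = 7 (at t = -7), with b = -35.

7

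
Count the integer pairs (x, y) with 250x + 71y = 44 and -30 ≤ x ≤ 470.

7

gcd(250, 71):
  250 = 3×71 + 37
  71 = 1×37 + 34
  37 = 1×34 + 3
  34 = 11×3 + 1
  3 = 3×1
so gcd(250, 71) = 1.
Back-substitute for Bézout coefficients:
  1 = 34 - 11×3
  ... = 250×(-23) + 71×(81)
Scale by 44: particular solution (-1012, 3564); reduce x mod 71: (53, -186).
General solution: x = 53 + 71t, y = -186 - 250t for integer t.
-30 ≤ 53 + 71t ≤ 470 gives t ∈ [-1, 5], which is 7 values.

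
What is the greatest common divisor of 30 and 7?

gcd(30, 7):
  30 = 4*7 + 2
  7 = 3*2 + 1
  2 = 2*1
so gcd(30, 7) = 1.

1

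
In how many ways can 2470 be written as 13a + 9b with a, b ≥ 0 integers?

22

gcd(13, 9):
  13 = 1*9 + 4
  9 = 2*4 + 1
  4 = 4*1
so gcd(13, 9) = 1.
Back-substitute for Bézout coefficients:
  1 = 9 - 2*4
  ... = 13*(-2) + 9*(3)
Scale by 2470: one solution is (-4940, 7410). Reduce a mod 9: (1, 273).
General: a = 1 + 9t, b = 273 - 13t.
a ≥ 0 ⇒ t ≥ 0; b ≥ 0 ⇒ t ≤ 21. So t ∈ [0, 21]: 22 solutions.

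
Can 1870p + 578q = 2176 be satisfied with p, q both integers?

gcd(1870, 578) = 34  (1870 = 3×578 + 136, 578 = 4×136 + 34, 136 = 4×34).
34 divides 2176, so integer solutions exist.

yes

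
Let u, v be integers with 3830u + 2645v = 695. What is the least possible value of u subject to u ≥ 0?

gcd(3830, 2645) = 5.
5 divides 695, so solutions exist.
By Bézout, 3830·(125) + 2645·(-181) = 5.
Scale by 695/5 = 139: (u₀, v₀) = (17375, -25159).
General solution: u = 17375 + 529t, v = -25159 - 766t for integer t.
u ≥ 0: smallest is 17375 mod 529 = 447 (at t = -32), with v = -647.

447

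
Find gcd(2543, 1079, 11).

gcd(2543, 1079) = 1.
gcd(1, 11) = 1.

1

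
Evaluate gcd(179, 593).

1

gcd(593, 179) = 1  (593 = 3×179 + 56, 179 = 3×56 + 11, 56 = 5×11 + 1, 11 = 11×1).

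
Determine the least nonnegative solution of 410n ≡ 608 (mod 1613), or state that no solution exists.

gcd(1613, 410) = 1.
1 divides 608, so solutions exist.
By Bézout, 410*(-657) + 1613*(167) = 1.
So 410*(-657) ≡ 1 (mod 1613); multiply by 608: n ≡ -399456 (mod 1613).
Smallest nonnegative: n = -399456 mod 1613 = 568.

568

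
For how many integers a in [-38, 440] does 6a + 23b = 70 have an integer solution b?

gcd(23, 6):
  23 = 3×6 + 5
  6 = 1×5 + 1
  5 = 5×1
so gcd(23, 6) = 1.
Back-substitute for Bézout coefficients:
  1 = 6 - 1×5
  ... = 6×(4) + 23×(-1)
Scale by 70: particular solution (280, -70); reduce a mod 23: (4, 2).
General solution: a = 4 + 23t, b = 2 - 6t for integer t.
-38 ≤ 4 + 23t ≤ 440 gives t ∈ [-1, 18], which is 20 values.

20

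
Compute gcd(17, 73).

1

gcd(73, 17):
  73 = 4×17 + 5
  17 = 3×5 + 2
  5 = 2×2 + 1
  2 = 2×1
so gcd(73, 17) = 1.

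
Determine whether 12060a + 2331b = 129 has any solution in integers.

gcd(12060, 2331) = 9  (12060 = 5*2331 + 405, 2331 = 5*405 + 306, 405 = 1*306 + 99, 306 = 3*99 + 9, 99 = 11*9).
9 does not divide 129 (remainder 3), so no integer solutions.

no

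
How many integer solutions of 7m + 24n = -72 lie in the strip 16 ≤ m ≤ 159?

6

gcd(24, 7):
  24 = 3×7 + 3
  7 = 2×3 + 1
  3 = 3×1
so gcd(24, 7) = 1.
Back-substitute for Bézout coefficients:
  1 = 7 - 2×3
  ... = 7×(7) + 24×(-2)
Scale by -72: particular solution (-504, 144); reduce m mod 24: (0, -3).
General solution: m = 0 + 24t, n = -3 - 7t for integer t.
16 ≤ 0 + 24t ≤ 159 gives t ∈ [1, 6], which is 6 values.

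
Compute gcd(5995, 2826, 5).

gcd(5995, 2826):
  5995 = 2*2826 + 343
  2826 = 8*343 + 82
  343 = 4*82 + 15
  82 = 5*15 + 7
  15 = 2*7 + 1
  7 = 7*1
so gcd(5995, 2826) = 1.
gcd(1, 5) = 1.

1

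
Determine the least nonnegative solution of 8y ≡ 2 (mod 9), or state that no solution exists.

7

gcd(9, 8) = 1.
1 divides 2, so solutions exist.
By Bézout, 8*(-1) + 9*(1) = 1.
So 8*(-1) ≡ 1 (mod 9); multiply by 2: y ≡ -2 (mod 9).
Smallest nonnegative: y = -2 mod 9 = 7.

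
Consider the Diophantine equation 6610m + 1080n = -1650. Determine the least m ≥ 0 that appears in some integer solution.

gcd(6610, 1080) = 10.
10 divides -1650, so solutions exist.
By Bézout, 6610×(25) + 1080×(-153) = 10.
Scale by -1650/10 = -165: (m₀, n₀) = (-4125, 25245).
General solution: m = -4125 + 108t, n = 25245 - 661t for integer t.
m ≥ 0: smallest is -4125 mod 108 = 87 (at t = 39), with n = -534.

87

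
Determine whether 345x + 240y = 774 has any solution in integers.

no

gcd(345, 240) = 15.
15 does not divide 774 (remainder 9), so no integer solutions.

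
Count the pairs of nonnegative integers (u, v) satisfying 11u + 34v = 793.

3

gcd(34, 11):
  34 = 3·11 + 1
  11 = 11·1
so gcd(34, 11) = 1.
Back-substitute for Bézout coefficients:
  1 = 34 - 3·11
  ... = 11·(-3) + 34·(1)
Scale by 793: one solution is (-2379, 793). Reduce u mod 34: (1, 23).
General: u = 1 + 34t, v = 23 - 11t.
u ≥ 0 ⇒ t ≥ 0; v ≥ 0 ⇒ t ≤ 2. So t ∈ [0, 2]: 3 solutions.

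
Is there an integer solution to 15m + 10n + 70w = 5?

gcd(15, 10) = 5.
gcd(5, 70) = 5.
5 divides 5, so integer solutions exist.

yes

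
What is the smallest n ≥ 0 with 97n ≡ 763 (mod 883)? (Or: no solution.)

gcd(883, 97) = 1.
1 divides 763, so solutions exist.
By Bézout, 97×(264) + 883×(-29) = 1.
So 97×(264) ≡ 1 (mod 883); multiply by 763: n ≡ 201432 (mod 883).
Smallest nonnegative: n = 201432 mod 883 = 108.

108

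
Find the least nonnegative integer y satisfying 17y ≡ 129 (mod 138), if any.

105

gcd(138, 17) = 1  (138 = 8×17 + 2, 17 = 8×2 + 1, 2 = 2×1).
1 divides 129, so solutions exist.
Back-substituting, 17×(65) + 138×(-8) = 1.
So 17×(65) ≡ 1 (mod 138); multiply by 129: y ≡ 8385 (mod 138).
Smallest nonnegative: y = 8385 mod 138 = 105.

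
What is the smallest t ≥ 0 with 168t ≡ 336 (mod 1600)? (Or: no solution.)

2

gcd(1600, 168):
  1600 = 9×168 + 88
  168 = 1×88 + 80
  88 = 1×80 + 8
  80 = 10×8
so gcd(1600, 168) = 8.
8 divides 336, so solutions exist.
Back-substitute for Bézout coefficients:
  8 = 88 - 1×80
  ... = 168×(-19) + 1600×(2)
So 168×(-19) ≡ 8 (mod 1600); multiply by 42: t ≡ -798 (mod 200).
Smallest nonnegative: t = -798 mod 200 = 2.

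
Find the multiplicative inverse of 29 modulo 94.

13

gcd(94, 29):
  94 = 3*29 + 7
  29 = 4*7 + 1
  7 = 7*1
so gcd(94, 29) = 1.
Back-substitute for Bézout coefficients:
  1 = 29 - 4*7
  ... = 29*(13) + 94*(-4)
So 29*13 ≡ 1 (mod 94), and 13 mod 94 = 13.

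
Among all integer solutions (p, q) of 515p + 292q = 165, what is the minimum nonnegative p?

23

gcd(515, 292):
  515 = 1*292 + 223
  292 = 1*223 + 69
  223 = 3*69 + 16
  69 = 4*16 + 5
  16 = 3*5 + 1
  5 = 5*1
so gcd(515, 292) = 1.
1 divides 165, so solutions exist.
Back-substitute for Bézout coefficients:
  1 = 16 - 3*5
  ... = 515*(55) + 292*(-97)
Scale by 165/1 = 165: (p₀, q₀) = (9075, -16005).
General solution: p = 9075 + 292t, q = -16005 - 515t for integer t.
p ≥ 0: smallest is 9075 mod 292 = 23 (at t = -31), with q = -40.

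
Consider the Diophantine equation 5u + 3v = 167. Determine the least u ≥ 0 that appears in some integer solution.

gcd(5, 3) = 1  (5 = 1×3 + 2, 3 = 1×2 + 1, 2 = 2×1).
1 divides 167, so solutions exist.
Back-substituting, 5×(-1) + 3×(2) = 1.
Scale by 167/1 = 167: (u₀, v₀) = (-167, 334).
General solution: u = -167 + 3t, v = 334 - 5t for integer t.
u ≥ 0: smallest is -167 mod 3 = 1 (at t = 56), with v = 54.

1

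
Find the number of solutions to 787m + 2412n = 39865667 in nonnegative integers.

gcd(2412, 787) = 1  (2412 = 3×787 + 51, 787 = 15×51 + 22, 51 = 2×22 + 7, 22 = 3×7 + 1, 7 = 7×1).
Back-substituting, 787×(331) + 2412×(-108) = 1.
Scale by 39865667: one solution is (13195535777, -4305492036). Reduce m mod 2412: (2357, 15759).
General: m = 2357 + 2412t, n = 15759 - 787t.
m ≥ 0 ⇒ t ≥ 0; n ≥ 0 ⇒ t ≤ 20. So t ∈ [0, 20]: 21 solutions.

21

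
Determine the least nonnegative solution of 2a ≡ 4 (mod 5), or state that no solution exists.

2

gcd(5, 2) = 1  (5 = 2*2 + 1, 2 = 2*1).
1 divides 4, so solutions exist.
Back-substituting, 2*(-2) + 5*(1) = 1.
So 2*(-2) ≡ 1 (mod 5); multiply by 4: a ≡ -8 (mod 5).
Smallest nonnegative: a = -8 mod 5 = 2.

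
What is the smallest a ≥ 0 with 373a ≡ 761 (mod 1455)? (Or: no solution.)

gcd(1455, 373):
  1455 = 3×373 + 336
  373 = 1×336 + 37
  336 = 9×37 + 3
  37 = 12×3 + 1
  3 = 3×1
so gcd(1455, 373) = 1.
1 divides 761, so solutions exist.
Back-substitute for Bézout coefficients:
  1 = 37 - 12×3
  ... = 373×(472) + 1455×(-121)
So 373×(472) ≡ 1 (mod 1455); multiply by 761: a ≡ 359192 (mod 1455).
Smallest nonnegative: a = 359192 mod 1455 = 1262.

1262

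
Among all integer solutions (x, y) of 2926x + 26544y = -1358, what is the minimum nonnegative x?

gcd(26544, 2926) = 14  (26544 = 9·2926 + 210, 2926 = 13·210 + 196, 210 = 1·196 + 14, 196 = 14·14).
14 divides -1358, so solutions exist.
Back-substituting, 2926·(-127) + 26544·(14) = 14.
Scale by -1358/14 = -97: (x₀, y₀) = (12319, -1358).
General solution: x = 12319 + 1896t, y = -1358 - 209t for integer t.
x ≥ 0: smallest is 12319 mod 1896 = 943 (at t = -6), with y = -104.

943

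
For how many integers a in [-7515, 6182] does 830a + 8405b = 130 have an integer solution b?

gcd(8405, 830):
  8405 = 10×830 + 105
  830 = 7×105 + 95
  105 = 1×95 + 10
  95 = 9×10 + 5
  10 = 2×5
so gcd(8405, 830) = 5.
Back-substitute for Bézout coefficients:
  5 = 95 - 9×10
  ... = 830×(800) + 8405×(-79)
Scale by 26: particular solution (20800, -2054); reduce a mod 1681: (628, -62).
General solution: a = 628 + 1681t, b = -62 - 166t for integer t.
-7515 ≤ 628 + 1681t ≤ 6182 gives t ∈ [-4, 3], which is 8 values.

8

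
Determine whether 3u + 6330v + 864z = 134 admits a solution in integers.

no

gcd(6330, 3) = 3  (6330 = 2110*3).
gcd(3, 864) = 3.
3 does not divide 134 (remainder 2), so no integer solutions.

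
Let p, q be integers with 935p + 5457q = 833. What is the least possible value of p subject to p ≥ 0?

gcd(5457, 935) = 17.
17 divides 833, so solutions exist.
By Bézout, 935·(-35) + 5457·(6) = 17.
Scale by 833/17 = 49: (p₀, q₀) = (-1715, 294).
General solution: p = -1715 + 321t, q = 294 - 55t for integer t.
p ≥ 0: smallest is -1715 mod 321 = 211 (at t = 6), with q = -36.

211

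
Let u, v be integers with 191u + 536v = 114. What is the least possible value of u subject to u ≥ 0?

270

gcd(536, 191) = 1  (536 = 2*191 + 154, 191 = 1*154 + 37, 154 = 4*37 + 6, 37 = 6*6 + 1, 6 = 6*1).
1 divides 114, so solutions exist.
Back-substituting, 191*(87) + 536*(-31) = 1.
Scale by 114/1 = 114: (u₀, v₀) = (9918, -3534).
General solution: u = 9918 + 536t, v = -3534 - 191t for integer t.
u ≥ 0: smallest is 9918 mod 536 = 270 (at t = -18), with v = -96.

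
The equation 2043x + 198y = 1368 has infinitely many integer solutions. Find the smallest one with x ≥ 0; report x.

6

gcd(2043, 198):
  2043 = 10·198 + 63
  198 = 3·63 + 9
  63 = 7·9
so gcd(2043, 198) = 9.
9 divides 1368, so solutions exist.
Back-substitute for Bézout coefficients:
  9 = 198 - 3·63
  ... = 2043·(-3) + 198·(31)
Scale by 1368/9 = 152: (x₀, y₀) = (-456, 4712).
General solution: x = -456 + 22t, y = 4712 - 227t for integer t.
x ≥ 0: smallest is -456 mod 22 = 6 (at t = 21), with y = -55.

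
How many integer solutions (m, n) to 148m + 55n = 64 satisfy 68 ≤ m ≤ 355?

gcd(148, 55):
  148 = 2×55 + 38
  55 = 1×38 + 17
  38 = 2×17 + 4
  17 = 4×4 + 1
  4 = 4×1
so gcd(148, 55) = 1.
Back-substitute for Bézout coefficients:
  1 = 17 - 4×4
  ... = 148×(-13) + 55×(35)
Scale by 64: particular solution (-832, 2240); reduce m mod 55: (48, -128).
General solution: m = 48 + 55t, n = -128 - 148t for integer t.
68 ≤ 48 + 55t ≤ 355 gives t ∈ [1, 5], which is 5 values.

5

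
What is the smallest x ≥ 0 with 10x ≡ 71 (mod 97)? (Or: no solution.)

gcd(97, 10):
  97 = 9*10 + 7
  10 = 1*7 + 3
  7 = 2*3 + 1
  3 = 3*1
so gcd(97, 10) = 1.
1 divides 71, so solutions exist.
Back-substitute for Bézout coefficients:
  1 = 7 - 2*3
  ... = 10*(-29) + 97*(3)
So 10*(-29) ≡ 1 (mod 97); multiply by 71: x ≡ -2059 (mod 97).
Smallest nonnegative: x = -2059 mod 97 = 75.

75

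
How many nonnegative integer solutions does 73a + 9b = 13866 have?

21

gcd(73, 9):
  73 = 8·9 + 1
  9 = 9·1
so gcd(73, 9) = 1.
Back-substitute for Bézout coefficients:
  1 = 73 - 8·9
  ... = 73·(1) + 9·(-8)
Scale by 13866: one solution is (13866, -110928). Reduce a mod 9: (6, 1492).
General: a = 6 + 9t, b = 1492 - 73t.
a ≥ 0 ⇒ t ≥ 0; b ≥ 0 ⇒ t ≤ 20. So t ∈ [0, 20]: 21 solutions.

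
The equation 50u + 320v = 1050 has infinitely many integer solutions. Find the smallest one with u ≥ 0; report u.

gcd(320, 50) = 10  (320 = 6×50 + 20, 50 = 2×20 + 10, 20 = 2×10).
10 divides 1050, so solutions exist.
Back-substituting, 50×(13) + 320×(-2) = 10.
Scale by 1050/10 = 105: (u₀, v₀) = (1365, -210).
General solution: u = 1365 + 32t, v = -210 - 5t for integer t.
u ≥ 0: smallest is 1365 mod 32 = 21 (at t = -42), with v = 0.

21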